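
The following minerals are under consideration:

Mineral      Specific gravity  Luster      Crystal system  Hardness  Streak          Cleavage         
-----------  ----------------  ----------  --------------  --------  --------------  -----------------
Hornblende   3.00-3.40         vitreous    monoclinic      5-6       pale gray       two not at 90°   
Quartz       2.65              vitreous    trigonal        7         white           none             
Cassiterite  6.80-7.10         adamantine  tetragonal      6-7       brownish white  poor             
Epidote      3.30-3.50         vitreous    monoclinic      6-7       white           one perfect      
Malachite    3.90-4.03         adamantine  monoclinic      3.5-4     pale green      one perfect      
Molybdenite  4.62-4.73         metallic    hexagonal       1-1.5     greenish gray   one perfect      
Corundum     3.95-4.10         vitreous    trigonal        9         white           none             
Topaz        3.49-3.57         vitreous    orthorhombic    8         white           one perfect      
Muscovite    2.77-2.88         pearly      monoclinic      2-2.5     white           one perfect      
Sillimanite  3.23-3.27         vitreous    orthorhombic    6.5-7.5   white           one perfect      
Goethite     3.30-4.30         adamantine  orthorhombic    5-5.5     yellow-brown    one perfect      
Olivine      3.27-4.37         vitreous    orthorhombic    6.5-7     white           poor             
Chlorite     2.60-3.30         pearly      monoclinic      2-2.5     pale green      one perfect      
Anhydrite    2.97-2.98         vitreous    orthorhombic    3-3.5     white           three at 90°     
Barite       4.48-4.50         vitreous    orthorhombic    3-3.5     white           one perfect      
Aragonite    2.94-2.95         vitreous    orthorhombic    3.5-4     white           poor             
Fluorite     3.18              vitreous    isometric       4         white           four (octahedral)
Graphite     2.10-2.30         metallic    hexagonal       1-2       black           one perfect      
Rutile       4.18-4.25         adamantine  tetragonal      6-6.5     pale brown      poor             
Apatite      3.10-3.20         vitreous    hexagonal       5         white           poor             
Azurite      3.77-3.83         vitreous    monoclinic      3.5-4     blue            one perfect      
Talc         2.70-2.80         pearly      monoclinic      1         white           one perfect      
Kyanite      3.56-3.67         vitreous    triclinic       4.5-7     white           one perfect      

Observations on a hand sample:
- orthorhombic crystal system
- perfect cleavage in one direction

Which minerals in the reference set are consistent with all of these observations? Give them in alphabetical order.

Orthorhombic crystal system: Topaz, Sillimanite, Goethite, Olivine, Anhydrite, Barite, Aragonite remain.
Perfect cleavage in one direction rules out Olivine, Anhydrite, Aragonite.
Remaining candidates: Barite, Goethite, Sillimanite, Topaz.

Barite, Goethite, Sillimanite, Topaz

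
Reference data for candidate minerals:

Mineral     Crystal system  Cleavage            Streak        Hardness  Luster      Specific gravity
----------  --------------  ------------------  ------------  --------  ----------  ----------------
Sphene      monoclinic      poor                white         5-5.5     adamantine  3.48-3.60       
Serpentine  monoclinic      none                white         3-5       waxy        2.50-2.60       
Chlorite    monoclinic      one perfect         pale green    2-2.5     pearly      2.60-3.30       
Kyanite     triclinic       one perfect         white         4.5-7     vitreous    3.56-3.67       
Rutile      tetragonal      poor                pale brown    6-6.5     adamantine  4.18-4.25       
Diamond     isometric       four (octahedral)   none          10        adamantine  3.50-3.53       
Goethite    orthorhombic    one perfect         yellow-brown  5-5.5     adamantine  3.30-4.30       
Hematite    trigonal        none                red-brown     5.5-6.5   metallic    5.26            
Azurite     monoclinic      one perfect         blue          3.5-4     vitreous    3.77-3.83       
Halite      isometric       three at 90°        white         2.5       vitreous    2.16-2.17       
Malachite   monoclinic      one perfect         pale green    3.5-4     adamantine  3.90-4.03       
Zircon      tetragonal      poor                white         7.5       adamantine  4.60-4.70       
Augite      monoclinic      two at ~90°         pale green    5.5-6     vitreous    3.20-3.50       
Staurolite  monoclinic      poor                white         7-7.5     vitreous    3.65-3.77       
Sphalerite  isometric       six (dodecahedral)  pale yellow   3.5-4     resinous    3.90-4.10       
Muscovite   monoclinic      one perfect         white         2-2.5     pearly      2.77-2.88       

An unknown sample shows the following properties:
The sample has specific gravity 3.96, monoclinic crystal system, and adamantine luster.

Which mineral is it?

Malachite

Specific gravity 3.96: Goethite, Malachite, Sphalerite remain.
Monoclinic crystal system: Malachite remains.
Adamantine luster: no further eliminations.
Only Malachite satisfies all observations.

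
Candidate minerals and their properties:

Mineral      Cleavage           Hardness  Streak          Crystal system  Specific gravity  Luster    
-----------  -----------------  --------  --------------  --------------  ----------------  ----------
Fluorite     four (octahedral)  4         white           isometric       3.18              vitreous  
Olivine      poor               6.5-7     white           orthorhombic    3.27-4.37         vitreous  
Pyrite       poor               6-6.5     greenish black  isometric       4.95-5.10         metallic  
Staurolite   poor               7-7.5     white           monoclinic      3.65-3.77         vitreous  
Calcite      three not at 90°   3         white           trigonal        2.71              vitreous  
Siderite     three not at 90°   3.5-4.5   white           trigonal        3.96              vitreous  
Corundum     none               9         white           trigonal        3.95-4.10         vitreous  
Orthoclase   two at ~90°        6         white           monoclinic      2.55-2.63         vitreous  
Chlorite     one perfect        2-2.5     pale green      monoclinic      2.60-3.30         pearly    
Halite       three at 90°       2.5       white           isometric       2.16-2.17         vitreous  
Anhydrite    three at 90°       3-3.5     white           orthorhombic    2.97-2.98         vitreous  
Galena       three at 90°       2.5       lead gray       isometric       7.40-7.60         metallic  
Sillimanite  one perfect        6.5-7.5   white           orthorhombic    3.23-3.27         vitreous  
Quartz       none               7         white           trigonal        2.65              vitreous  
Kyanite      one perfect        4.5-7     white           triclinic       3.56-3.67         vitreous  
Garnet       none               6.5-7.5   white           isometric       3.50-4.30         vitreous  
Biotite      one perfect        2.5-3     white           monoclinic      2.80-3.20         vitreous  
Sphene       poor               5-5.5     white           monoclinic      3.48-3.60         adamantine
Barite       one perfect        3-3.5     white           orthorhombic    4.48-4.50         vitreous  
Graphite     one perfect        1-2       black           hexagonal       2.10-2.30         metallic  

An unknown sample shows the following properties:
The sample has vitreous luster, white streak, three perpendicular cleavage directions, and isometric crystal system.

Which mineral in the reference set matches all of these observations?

Vitreous luster rules out Pyrite, Chlorite, Galena, Sphene, Graphite.
White streak: all remaining candidates fit.
Three perpendicular cleavage directions: narrows the field to Halite, Anhydrite.
Isometric crystal system eliminates Anhydrite.
Only Halite satisfies all observations.

Halite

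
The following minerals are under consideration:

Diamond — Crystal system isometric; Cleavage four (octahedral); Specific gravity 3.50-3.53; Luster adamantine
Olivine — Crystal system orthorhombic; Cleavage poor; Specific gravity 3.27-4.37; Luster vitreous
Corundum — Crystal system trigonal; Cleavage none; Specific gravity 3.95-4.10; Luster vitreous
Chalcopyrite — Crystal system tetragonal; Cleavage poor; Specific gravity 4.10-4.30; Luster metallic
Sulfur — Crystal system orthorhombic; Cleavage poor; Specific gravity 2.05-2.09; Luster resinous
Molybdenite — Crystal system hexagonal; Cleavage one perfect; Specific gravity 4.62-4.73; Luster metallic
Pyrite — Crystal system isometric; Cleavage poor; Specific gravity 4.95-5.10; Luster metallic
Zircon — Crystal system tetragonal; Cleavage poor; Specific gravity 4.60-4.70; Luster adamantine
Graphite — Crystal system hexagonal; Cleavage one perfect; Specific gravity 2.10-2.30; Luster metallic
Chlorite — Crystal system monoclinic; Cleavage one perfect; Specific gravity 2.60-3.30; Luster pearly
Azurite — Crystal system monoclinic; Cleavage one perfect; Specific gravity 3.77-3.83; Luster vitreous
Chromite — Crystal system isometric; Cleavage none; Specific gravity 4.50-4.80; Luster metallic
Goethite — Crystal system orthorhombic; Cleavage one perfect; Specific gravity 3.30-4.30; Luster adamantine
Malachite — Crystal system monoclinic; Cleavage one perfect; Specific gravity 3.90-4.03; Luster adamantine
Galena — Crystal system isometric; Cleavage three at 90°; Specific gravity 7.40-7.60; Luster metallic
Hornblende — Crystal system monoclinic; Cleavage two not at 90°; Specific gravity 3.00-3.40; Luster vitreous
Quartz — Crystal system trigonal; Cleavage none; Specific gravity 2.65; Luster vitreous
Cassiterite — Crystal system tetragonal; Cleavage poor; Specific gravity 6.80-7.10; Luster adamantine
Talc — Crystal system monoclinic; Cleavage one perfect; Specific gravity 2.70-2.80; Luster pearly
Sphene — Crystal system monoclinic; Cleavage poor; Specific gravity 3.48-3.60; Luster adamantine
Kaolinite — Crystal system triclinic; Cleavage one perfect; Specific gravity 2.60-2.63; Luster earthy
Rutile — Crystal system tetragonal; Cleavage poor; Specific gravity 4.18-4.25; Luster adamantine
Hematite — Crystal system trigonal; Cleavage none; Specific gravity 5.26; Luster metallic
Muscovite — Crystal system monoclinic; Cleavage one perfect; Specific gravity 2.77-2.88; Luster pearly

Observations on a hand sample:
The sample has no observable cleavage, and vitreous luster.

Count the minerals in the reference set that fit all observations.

2

No observable cleavage: Corundum, Chromite, Quartz, Hematite remain.
Vitreous luster is inconsistent with Chromite, Hematite.
Remaining candidates: Corundum, Quartz.
That is 2 minerals.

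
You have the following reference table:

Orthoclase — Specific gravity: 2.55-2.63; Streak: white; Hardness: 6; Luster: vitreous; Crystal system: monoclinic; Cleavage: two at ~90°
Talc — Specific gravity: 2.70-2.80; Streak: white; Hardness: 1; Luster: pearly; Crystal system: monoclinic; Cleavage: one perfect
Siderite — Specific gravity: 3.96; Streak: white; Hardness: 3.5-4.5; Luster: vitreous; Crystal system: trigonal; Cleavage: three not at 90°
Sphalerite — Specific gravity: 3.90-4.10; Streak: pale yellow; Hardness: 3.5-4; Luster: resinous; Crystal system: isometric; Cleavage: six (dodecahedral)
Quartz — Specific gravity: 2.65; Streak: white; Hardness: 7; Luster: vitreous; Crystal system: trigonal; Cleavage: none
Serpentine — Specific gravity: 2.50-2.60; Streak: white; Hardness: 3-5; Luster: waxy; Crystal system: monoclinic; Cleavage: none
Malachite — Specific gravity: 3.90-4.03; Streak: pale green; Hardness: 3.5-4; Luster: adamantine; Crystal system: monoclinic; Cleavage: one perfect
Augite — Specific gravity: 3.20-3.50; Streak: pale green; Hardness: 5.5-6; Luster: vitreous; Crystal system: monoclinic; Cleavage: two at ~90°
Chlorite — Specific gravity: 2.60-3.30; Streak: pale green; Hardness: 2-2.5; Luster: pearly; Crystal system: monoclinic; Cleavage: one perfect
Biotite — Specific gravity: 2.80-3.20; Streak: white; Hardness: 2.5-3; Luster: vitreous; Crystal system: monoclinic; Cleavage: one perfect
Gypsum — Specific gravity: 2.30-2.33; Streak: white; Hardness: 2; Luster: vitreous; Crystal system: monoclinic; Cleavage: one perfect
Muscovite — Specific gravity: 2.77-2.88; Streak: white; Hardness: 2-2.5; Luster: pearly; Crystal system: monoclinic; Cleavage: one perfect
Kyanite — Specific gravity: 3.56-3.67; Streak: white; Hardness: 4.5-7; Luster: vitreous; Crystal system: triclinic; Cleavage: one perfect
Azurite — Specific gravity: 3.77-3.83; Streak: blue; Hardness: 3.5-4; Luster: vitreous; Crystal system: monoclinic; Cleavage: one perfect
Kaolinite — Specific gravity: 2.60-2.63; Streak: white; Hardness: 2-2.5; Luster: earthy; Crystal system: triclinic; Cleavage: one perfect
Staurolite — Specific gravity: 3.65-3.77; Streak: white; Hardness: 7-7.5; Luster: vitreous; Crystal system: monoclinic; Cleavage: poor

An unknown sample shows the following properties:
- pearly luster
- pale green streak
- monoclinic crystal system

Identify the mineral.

Pearly luster — leaves Talc, Chlorite, Muscovite.
Pale green streak — narrows the field to Chlorite.
Monoclinic crystal system — consistent with all remaining minerals.
The only mineral consistent with every observation is Chlorite.

Chlorite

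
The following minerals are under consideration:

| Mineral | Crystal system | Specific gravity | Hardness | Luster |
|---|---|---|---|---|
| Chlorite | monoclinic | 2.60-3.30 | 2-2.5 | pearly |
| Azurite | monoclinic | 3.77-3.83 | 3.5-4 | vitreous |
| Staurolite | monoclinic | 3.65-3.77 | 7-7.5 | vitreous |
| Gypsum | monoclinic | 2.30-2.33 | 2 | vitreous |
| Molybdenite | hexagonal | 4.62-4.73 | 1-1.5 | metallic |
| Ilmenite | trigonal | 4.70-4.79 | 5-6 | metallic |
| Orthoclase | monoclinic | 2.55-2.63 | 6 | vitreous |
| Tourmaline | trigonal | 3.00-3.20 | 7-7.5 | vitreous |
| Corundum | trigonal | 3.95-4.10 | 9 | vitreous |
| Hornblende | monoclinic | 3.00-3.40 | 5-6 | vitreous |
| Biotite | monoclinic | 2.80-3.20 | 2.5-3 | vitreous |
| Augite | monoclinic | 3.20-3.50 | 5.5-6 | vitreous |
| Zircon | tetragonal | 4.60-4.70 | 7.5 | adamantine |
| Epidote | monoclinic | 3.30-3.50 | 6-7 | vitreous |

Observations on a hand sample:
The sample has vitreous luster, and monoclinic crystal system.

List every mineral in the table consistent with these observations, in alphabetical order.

Augite, Azurite, Biotite, Epidote, Gypsum, Hornblende, Orthoclase, Staurolite

Vitreous luster eliminates Chlorite, Molybdenite, Ilmenite, Zircon.
Monoclinic crystal system eliminates Tourmaline, Corundum.
Remaining candidates: Augite, Azurite, Biotite, Epidote, Gypsum, Hornblende, Orthoclase, Staurolite.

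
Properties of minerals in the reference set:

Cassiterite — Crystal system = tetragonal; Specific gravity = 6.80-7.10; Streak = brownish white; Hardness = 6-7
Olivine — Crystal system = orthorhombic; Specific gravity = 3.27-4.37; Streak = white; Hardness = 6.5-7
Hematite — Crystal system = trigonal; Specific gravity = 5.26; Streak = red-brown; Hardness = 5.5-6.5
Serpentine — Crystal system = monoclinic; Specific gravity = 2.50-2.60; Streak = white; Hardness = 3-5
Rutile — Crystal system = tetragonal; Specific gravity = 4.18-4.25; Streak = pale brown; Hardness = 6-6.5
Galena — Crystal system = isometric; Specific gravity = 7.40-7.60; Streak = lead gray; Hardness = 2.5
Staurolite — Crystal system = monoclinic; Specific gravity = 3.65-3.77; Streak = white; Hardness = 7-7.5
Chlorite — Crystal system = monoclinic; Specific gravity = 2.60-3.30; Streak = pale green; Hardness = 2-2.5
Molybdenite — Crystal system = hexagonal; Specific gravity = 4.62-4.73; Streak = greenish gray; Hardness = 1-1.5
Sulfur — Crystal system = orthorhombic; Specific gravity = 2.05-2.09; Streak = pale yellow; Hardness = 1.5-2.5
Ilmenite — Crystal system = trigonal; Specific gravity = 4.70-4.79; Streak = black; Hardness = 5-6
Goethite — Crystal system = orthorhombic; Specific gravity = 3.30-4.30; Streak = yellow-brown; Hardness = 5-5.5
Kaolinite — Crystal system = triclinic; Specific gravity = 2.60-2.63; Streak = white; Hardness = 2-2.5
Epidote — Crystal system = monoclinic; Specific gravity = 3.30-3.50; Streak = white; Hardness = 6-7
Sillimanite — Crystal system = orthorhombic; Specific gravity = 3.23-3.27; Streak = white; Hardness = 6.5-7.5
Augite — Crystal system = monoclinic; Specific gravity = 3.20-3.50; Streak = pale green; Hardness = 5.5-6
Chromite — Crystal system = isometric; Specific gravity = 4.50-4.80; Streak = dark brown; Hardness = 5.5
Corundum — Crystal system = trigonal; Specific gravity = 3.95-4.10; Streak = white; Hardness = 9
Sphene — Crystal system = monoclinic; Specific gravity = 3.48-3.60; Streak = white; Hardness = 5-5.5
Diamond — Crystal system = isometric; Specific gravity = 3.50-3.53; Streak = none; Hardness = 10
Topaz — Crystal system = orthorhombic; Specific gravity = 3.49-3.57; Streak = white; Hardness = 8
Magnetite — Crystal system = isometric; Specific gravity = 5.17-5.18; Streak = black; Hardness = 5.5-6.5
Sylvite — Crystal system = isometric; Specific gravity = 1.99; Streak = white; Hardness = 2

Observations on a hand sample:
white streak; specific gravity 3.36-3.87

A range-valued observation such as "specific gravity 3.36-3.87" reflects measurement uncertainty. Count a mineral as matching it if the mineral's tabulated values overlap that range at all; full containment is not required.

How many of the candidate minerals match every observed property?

White streak: leaves Olivine, Serpentine, Staurolite, Kaolinite, Epidote, Sillimanite, Corundum, Sphene, Topaz, Sylvite.
Specific gravity 3.36-3.87 excludes Serpentine, Kaolinite, Sillimanite, Corundum, Sylvite.
Remaining candidates: Epidote, Olivine, Sphene, Staurolite, Topaz.
That is 5 minerals.

5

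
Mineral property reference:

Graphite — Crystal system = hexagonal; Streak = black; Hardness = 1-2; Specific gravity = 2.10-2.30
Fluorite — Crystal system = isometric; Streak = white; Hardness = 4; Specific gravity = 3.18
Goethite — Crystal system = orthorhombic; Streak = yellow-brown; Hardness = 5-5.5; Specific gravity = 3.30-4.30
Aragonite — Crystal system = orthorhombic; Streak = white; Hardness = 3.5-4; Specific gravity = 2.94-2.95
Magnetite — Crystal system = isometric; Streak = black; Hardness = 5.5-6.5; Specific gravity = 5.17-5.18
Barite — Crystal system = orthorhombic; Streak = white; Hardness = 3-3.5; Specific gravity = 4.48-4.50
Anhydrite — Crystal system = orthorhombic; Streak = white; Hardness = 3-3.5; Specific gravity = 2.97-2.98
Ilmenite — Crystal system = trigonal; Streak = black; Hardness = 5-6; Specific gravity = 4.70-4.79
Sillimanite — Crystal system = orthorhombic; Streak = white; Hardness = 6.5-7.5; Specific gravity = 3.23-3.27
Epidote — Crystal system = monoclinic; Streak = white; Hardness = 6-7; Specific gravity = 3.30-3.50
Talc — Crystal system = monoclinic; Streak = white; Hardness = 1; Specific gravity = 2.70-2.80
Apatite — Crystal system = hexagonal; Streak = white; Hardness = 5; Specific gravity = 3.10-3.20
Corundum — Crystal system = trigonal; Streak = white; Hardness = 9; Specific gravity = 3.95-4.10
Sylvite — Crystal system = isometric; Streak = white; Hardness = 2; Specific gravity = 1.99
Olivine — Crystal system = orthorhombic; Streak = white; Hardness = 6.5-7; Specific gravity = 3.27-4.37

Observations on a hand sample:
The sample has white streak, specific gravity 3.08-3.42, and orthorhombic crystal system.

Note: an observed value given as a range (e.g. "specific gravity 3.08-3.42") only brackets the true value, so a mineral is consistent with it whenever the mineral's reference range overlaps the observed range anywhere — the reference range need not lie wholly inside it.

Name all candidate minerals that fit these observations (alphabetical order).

White streak excludes Graphite, Goethite, Magnetite, Ilmenite.
Specific gravity 3.08-3.42 — leaves Fluorite, Sillimanite, Epidote, Apatite, Olivine.
Orthorhombic crystal system — Sillimanite, Olivine remain.
Consistent with every observation: Olivine, Sillimanite.

Olivine, Sillimanite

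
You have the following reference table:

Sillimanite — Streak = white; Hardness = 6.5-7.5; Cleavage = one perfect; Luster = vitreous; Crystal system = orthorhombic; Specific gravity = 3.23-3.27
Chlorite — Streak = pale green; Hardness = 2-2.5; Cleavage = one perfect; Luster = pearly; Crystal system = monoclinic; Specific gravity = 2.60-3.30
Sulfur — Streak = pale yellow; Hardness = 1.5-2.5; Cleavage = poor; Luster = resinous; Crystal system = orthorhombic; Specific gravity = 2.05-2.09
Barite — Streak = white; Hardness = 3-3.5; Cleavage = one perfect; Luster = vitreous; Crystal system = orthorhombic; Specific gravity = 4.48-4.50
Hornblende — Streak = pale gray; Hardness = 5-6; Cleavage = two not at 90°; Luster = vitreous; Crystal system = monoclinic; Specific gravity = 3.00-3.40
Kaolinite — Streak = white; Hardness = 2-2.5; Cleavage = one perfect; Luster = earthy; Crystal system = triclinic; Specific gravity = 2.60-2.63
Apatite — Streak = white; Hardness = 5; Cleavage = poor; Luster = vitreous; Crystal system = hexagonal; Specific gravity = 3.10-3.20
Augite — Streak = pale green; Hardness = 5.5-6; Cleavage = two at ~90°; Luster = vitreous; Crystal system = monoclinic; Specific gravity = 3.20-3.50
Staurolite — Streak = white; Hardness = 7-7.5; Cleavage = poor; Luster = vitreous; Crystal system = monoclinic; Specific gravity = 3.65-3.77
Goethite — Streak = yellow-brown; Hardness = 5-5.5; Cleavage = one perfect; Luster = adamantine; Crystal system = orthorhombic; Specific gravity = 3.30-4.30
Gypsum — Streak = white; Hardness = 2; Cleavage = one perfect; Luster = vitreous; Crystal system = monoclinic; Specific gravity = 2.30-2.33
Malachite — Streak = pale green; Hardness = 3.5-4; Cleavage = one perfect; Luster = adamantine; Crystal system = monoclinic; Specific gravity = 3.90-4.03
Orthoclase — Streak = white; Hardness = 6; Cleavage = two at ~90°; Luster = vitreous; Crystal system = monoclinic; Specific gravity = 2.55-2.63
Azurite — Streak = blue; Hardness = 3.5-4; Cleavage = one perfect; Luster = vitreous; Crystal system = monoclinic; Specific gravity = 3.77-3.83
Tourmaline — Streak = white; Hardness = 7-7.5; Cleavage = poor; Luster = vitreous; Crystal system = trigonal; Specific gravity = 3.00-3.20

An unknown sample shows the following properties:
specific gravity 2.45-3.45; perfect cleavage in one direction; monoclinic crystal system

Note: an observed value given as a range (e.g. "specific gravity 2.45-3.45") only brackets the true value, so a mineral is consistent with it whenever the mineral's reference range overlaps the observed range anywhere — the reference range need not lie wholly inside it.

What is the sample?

Specific gravity 2.45-3.45 excludes Sulfur, Barite, Staurolite, Gypsum, Malachite, Azurite.
Perfect cleavage in one direction — only Sillimanite, Chlorite, Kaolinite, Goethite remain.
Monoclinic crystal system — Chlorite remains.
Only Chlorite satisfies all observations.

Chlorite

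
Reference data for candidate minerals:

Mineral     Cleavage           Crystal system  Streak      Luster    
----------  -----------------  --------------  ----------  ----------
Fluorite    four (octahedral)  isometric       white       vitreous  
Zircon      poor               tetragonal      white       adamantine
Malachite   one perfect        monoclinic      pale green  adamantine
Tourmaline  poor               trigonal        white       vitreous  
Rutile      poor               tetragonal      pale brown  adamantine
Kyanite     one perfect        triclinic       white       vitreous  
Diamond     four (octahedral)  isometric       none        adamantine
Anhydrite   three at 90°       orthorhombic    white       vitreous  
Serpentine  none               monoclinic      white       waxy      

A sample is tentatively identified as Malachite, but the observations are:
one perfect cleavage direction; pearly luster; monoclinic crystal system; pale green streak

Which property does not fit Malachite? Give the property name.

One perfect cleavage direction: Malachite has cleavage one perfect — consistent.
Pearly luster: Malachite has adamantine luster — outside the reference range.
Monoclinic crystal system: Malachite has monoclinic system — consistent.
Pale green streak: Malachite has pale green streak — consistent.
Only the luster is inconsistent.

luster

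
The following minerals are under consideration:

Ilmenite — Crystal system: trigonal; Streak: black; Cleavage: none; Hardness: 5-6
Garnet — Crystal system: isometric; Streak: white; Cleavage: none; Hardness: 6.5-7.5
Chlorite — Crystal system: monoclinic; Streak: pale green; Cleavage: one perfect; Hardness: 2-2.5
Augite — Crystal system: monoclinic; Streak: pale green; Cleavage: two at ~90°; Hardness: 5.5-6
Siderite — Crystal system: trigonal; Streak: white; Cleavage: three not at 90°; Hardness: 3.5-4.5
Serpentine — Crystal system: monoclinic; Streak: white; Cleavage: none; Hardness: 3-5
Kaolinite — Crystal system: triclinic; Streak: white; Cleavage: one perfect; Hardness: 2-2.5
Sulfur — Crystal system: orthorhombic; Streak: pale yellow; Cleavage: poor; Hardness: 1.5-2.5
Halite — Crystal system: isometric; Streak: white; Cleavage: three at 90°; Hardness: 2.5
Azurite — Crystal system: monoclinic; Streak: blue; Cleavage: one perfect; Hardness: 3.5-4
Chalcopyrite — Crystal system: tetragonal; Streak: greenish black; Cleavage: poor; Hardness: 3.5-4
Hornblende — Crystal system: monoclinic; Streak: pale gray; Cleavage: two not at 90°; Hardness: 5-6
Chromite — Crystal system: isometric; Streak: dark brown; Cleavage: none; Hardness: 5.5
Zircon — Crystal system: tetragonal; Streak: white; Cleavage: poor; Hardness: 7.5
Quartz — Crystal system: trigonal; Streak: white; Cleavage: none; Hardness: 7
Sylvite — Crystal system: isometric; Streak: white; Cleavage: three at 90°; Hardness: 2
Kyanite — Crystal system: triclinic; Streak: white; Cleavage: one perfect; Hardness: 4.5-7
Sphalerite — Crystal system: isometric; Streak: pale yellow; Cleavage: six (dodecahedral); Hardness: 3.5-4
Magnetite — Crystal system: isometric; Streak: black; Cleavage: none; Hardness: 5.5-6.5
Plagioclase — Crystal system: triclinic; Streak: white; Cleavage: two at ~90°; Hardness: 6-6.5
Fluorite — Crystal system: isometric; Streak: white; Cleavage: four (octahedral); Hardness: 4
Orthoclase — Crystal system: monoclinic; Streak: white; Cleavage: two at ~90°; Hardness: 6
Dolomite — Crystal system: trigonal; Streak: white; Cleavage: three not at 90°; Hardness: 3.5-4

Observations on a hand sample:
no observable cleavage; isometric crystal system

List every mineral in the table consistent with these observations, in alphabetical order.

Chromite, Garnet, Magnetite

No observable cleavage — only Ilmenite, Garnet, Serpentine, Chromite, Quartz, Magnetite remain.
Isometric crystal system is inconsistent with Ilmenite, Serpentine, Quartz.
Remaining candidates: Chromite, Garnet, Magnetite.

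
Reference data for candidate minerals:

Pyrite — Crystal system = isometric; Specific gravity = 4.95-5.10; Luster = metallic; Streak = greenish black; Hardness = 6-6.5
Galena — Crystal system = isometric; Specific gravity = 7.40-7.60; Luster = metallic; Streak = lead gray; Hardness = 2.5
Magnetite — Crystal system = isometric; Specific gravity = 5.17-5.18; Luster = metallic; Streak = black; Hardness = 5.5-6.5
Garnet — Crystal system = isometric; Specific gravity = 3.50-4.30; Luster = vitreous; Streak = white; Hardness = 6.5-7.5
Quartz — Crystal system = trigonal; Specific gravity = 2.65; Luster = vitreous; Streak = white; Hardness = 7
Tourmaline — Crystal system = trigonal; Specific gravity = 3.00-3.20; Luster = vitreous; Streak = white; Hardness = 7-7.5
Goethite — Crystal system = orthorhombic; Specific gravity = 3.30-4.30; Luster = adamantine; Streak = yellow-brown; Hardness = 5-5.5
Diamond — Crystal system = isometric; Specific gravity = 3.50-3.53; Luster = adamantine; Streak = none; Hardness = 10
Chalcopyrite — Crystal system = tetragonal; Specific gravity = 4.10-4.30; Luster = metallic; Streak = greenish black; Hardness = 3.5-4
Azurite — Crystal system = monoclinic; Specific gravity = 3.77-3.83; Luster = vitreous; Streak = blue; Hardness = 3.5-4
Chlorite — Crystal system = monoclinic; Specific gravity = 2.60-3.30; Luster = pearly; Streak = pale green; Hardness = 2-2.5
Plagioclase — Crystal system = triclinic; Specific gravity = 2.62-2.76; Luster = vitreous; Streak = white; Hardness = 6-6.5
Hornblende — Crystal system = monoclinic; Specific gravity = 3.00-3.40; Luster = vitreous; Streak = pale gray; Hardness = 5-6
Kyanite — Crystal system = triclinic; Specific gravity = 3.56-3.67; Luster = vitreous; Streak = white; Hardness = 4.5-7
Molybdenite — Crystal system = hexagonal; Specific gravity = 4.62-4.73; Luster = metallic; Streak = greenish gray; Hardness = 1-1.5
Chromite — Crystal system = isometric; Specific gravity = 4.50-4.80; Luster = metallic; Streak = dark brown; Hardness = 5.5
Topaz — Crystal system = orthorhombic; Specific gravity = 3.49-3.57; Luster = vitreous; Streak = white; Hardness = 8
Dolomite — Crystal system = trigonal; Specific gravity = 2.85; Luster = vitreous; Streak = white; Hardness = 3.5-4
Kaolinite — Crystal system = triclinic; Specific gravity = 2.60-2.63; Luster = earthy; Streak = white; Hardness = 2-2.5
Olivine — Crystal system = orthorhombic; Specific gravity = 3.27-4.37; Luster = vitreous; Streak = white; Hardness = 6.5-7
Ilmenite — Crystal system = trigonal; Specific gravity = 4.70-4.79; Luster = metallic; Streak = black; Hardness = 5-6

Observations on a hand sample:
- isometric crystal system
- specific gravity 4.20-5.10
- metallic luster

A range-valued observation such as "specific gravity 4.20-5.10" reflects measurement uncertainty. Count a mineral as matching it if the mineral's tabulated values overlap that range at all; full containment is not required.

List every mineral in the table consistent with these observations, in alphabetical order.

Isometric crystal system — narrows the field to Pyrite, Galena, Magnetite, Garnet, Diamond, Chromite.
Specific gravity 4.20-5.10 excludes Galena, Magnetite, Diamond.
Metallic luster eliminates Garnet.
Consistent with every observation: Chromite, Pyrite.

Chromite, Pyrite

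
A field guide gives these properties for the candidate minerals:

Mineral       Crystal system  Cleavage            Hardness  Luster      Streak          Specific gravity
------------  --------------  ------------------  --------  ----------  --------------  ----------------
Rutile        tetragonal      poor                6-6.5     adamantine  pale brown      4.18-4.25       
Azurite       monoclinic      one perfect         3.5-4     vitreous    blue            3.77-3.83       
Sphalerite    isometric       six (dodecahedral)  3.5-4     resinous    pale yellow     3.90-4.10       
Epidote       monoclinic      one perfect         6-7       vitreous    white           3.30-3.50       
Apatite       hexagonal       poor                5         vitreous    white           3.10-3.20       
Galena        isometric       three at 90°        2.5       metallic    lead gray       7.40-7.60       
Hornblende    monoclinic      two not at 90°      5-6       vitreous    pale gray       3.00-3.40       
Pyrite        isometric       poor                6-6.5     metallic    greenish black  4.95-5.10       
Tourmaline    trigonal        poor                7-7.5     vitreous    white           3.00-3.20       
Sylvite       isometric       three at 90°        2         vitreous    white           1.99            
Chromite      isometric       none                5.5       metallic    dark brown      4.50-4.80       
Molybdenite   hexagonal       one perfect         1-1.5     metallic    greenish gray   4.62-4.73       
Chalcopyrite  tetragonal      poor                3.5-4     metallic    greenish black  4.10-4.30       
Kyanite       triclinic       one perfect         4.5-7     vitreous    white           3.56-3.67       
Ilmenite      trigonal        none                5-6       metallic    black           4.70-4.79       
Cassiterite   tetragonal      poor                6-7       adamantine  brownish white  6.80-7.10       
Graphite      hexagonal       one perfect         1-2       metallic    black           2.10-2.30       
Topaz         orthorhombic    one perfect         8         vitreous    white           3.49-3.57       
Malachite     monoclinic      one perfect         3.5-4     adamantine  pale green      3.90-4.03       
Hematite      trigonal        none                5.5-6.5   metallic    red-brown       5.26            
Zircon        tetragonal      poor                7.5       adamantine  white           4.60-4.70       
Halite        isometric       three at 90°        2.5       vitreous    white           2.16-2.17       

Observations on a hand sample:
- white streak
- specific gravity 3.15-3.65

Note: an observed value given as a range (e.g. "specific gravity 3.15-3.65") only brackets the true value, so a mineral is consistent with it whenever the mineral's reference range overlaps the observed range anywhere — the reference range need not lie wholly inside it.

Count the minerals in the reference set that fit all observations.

White streak — Epidote, Apatite, Tourmaline, Sylvite, Kyanite, Topaz, Zircon, Halite remain.
Specific gravity 3.15-3.65 eliminates Sylvite, Zircon, Halite.
Consistent with every observation: Apatite, Epidote, Kyanite, Topaz, Tourmaline.
That is 5 minerals.

5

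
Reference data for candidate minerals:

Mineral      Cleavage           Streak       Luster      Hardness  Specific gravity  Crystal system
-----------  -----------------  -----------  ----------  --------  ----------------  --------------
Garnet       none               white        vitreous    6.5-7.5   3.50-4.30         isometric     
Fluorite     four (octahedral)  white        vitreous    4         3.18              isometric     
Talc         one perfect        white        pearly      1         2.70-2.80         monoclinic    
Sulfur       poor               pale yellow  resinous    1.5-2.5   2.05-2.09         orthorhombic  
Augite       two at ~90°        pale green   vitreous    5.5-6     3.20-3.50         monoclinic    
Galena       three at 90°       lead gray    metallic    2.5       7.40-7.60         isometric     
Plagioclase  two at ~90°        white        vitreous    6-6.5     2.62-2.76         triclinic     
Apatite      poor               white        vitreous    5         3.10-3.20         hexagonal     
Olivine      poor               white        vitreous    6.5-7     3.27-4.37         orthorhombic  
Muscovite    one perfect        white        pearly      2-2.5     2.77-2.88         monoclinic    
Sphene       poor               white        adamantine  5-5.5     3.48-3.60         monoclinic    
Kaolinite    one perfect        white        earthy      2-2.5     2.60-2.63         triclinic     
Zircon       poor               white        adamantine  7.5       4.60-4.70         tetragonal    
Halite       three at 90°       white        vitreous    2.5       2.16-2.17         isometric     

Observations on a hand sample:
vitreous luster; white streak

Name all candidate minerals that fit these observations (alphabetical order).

Apatite, Fluorite, Garnet, Halite, Olivine, Plagioclase

Vitreous luster: narrows the field to Garnet, Fluorite, Augite, Plagioclase, Apatite, Olivine, Halite.
White streak is inconsistent with Augite.
Consistent with every observation: Apatite, Fluorite, Garnet, Halite, Olivine, Plagioclase.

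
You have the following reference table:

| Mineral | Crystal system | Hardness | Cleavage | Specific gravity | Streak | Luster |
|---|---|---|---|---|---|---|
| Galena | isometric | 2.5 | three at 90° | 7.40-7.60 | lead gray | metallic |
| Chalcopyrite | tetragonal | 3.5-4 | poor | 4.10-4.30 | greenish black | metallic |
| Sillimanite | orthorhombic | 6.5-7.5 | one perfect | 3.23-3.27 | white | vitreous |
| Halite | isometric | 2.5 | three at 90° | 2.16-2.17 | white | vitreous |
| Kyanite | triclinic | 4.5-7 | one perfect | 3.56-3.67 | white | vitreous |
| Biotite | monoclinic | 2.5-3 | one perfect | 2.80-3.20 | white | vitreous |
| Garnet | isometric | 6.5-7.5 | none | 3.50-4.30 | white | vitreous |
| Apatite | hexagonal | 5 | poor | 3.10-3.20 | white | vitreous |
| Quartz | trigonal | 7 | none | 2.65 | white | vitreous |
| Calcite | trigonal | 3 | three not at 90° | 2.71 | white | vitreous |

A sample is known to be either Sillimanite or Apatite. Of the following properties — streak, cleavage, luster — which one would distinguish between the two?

Streak: both white — no difference.
Cleavage: Sillimanite one perfect, Apatite poor — different.
Luster: both vitreous — no difference.
Cleavage is the diagnostic property here.

cleavage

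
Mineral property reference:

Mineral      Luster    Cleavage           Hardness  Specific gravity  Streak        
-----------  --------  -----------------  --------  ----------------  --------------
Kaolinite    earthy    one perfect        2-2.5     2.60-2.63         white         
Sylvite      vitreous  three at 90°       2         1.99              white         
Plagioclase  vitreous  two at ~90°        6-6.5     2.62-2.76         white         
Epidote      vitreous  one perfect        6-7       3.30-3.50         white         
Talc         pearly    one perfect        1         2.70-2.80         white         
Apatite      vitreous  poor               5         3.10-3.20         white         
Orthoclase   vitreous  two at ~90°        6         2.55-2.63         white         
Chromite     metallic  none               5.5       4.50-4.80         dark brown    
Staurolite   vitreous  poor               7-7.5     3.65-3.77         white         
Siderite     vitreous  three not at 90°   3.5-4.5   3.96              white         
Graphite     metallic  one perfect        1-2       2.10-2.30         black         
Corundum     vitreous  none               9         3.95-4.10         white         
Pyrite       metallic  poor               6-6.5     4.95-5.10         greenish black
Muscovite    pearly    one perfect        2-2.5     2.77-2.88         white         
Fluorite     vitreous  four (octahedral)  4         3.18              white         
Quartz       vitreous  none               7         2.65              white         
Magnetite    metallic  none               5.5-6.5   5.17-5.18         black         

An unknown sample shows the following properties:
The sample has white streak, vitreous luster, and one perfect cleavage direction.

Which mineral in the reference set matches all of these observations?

Epidote

White streak rules out Chromite, Graphite, Pyrite, Magnetite.
Vitreous luster excludes Kaolinite, Talc, Muscovite.
One perfect cleavage direction: only Epidote remains.
The only mineral consistent with every observation is Epidote.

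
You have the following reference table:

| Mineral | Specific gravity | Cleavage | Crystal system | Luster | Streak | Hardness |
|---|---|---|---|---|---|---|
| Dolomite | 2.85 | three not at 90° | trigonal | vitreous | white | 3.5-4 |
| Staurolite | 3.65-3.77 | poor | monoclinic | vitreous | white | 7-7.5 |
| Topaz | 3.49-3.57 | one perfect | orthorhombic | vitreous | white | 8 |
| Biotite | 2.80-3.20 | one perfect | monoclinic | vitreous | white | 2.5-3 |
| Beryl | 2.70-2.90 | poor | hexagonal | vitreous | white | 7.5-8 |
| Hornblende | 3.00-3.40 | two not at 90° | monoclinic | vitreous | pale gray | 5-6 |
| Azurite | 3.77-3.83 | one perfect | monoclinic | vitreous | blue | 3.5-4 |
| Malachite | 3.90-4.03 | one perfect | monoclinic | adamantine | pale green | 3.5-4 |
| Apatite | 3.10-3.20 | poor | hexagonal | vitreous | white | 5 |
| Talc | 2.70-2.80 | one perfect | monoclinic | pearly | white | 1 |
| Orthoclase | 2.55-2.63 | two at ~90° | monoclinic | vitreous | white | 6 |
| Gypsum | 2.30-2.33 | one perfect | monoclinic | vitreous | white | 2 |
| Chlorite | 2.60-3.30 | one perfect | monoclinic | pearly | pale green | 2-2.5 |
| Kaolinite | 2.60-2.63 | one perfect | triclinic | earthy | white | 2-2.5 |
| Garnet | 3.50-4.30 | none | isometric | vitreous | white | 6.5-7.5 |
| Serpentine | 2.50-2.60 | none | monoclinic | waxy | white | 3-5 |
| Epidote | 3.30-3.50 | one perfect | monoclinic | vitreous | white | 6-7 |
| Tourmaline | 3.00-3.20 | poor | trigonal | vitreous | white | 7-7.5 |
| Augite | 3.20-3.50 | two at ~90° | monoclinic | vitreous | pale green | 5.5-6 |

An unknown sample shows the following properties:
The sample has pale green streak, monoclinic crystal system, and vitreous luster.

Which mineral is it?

Augite

Pale green streak — only Malachite, Chlorite, Augite remain.
Monoclinic crystal system — consistent with all remaining minerals.
Vitreous luster — leaves Augite.
The only mineral consistent with every observation is Augite.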